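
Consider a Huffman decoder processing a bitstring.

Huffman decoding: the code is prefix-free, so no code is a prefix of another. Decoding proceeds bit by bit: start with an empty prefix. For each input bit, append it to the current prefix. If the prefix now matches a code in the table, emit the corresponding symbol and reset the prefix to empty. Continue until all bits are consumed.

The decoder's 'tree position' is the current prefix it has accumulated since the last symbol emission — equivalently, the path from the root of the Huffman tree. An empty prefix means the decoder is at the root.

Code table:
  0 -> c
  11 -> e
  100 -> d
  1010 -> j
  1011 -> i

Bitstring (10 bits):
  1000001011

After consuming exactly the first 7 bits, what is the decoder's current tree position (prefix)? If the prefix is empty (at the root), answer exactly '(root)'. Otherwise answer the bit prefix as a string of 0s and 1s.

Bit 0: prefix='1' (no match yet)
Bit 1: prefix='10' (no match yet)
Bit 2: prefix='100' -> emit 'd', reset
Bit 3: prefix='0' -> emit 'c', reset
Bit 4: prefix='0' -> emit 'c', reset
Bit 5: prefix='0' -> emit 'c', reset
Bit 6: prefix='1' (no match yet)

Answer: 1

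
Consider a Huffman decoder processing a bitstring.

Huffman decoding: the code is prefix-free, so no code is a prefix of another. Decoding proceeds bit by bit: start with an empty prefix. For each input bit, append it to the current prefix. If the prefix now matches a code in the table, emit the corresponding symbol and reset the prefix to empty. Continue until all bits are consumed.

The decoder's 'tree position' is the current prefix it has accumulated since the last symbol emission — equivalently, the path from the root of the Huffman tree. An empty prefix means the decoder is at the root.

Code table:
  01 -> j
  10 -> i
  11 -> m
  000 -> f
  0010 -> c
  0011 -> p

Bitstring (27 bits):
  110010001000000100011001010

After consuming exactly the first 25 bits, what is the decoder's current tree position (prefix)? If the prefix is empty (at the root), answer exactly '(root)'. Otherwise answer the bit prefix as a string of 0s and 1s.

Answer: (root)

Derivation:
Bit 0: prefix='1' (no match yet)
Bit 1: prefix='11' -> emit 'm', reset
Bit 2: prefix='0' (no match yet)
Bit 3: prefix='00' (no match yet)
Bit 4: prefix='001' (no match yet)
Bit 5: prefix='0010' -> emit 'c', reset
Bit 6: prefix='0' (no match yet)
Bit 7: prefix='00' (no match yet)
Bit 8: prefix='001' (no match yet)
Bit 9: prefix='0010' -> emit 'c', reset
Bit 10: prefix='0' (no match yet)
Bit 11: prefix='00' (no match yet)
Bit 12: prefix='000' -> emit 'f', reset
Bit 13: prefix='0' (no match yet)
Bit 14: prefix='00' (no match yet)
Bit 15: prefix='001' (no match yet)
Bit 16: prefix='0010' -> emit 'c', reset
Bit 17: prefix='0' (no match yet)
Bit 18: prefix='00' (no match yet)
Bit 19: prefix='001' (no match yet)
Bit 20: prefix='0011' -> emit 'p', reset
Bit 21: prefix='0' (no match yet)
Bit 22: prefix='00' (no match yet)
Bit 23: prefix='001' (no match yet)
Bit 24: prefix='0010' -> emit 'c', reset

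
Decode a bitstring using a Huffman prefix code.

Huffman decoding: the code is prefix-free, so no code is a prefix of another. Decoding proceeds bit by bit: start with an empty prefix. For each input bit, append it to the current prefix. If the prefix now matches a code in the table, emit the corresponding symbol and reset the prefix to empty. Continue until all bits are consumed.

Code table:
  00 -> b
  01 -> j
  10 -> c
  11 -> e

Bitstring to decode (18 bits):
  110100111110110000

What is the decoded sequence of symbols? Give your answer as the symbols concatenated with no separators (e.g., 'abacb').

Answer: ejbeecebb

Derivation:
Bit 0: prefix='1' (no match yet)
Bit 1: prefix='11' -> emit 'e', reset
Bit 2: prefix='0' (no match yet)
Bit 3: prefix='01' -> emit 'j', reset
Bit 4: prefix='0' (no match yet)
Bit 5: prefix='00' -> emit 'b', reset
Bit 6: prefix='1' (no match yet)
Bit 7: prefix='11' -> emit 'e', reset
Bit 8: prefix='1' (no match yet)
Bit 9: prefix='11' -> emit 'e', reset
Bit 10: prefix='1' (no match yet)
Bit 11: prefix='10' -> emit 'c', reset
Bit 12: prefix='1' (no match yet)
Bit 13: prefix='11' -> emit 'e', reset
Bit 14: prefix='0' (no match yet)
Bit 15: prefix='00' -> emit 'b', reset
Bit 16: prefix='0' (no match yet)
Bit 17: prefix='00' -> emit 'b', reset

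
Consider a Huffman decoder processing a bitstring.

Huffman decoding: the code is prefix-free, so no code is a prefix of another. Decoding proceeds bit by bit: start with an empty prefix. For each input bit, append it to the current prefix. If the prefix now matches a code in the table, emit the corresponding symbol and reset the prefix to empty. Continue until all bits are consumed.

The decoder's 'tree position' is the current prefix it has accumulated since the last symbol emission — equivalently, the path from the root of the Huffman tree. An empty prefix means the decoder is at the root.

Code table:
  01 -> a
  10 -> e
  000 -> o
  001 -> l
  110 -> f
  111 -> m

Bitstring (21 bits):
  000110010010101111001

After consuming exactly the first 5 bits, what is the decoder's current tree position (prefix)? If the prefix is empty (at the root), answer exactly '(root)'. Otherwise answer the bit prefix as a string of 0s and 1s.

Answer: 11

Derivation:
Bit 0: prefix='0' (no match yet)
Bit 1: prefix='00' (no match yet)
Bit 2: prefix='000' -> emit 'o', reset
Bit 3: prefix='1' (no match yet)
Bit 4: prefix='11' (no match yet)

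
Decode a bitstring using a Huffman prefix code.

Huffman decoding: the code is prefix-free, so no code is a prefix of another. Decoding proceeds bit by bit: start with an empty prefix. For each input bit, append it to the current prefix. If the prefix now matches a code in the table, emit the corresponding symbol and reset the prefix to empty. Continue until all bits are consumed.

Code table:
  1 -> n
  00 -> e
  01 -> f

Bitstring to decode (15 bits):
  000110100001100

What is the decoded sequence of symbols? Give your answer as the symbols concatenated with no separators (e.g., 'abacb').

Bit 0: prefix='0' (no match yet)
Bit 1: prefix='00' -> emit 'e', reset
Bit 2: prefix='0' (no match yet)
Bit 3: prefix='01' -> emit 'f', reset
Bit 4: prefix='1' -> emit 'n', reset
Bit 5: prefix='0' (no match yet)
Bit 6: prefix='01' -> emit 'f', reset
Bit 7: prefix='0' (no match yet)
Bit 8: prefix='00' -> emit 'e', reset
Bit 9: prefix='0' (no match yet)
Bit 10: prefix='00' -> emit 'e', reset
Bit 11: prefix='1' -> emit 'n', reset
Bit 12: prefix='1' -> emit 'n', reset
Bit 13: prefix='0' (no match yet)
Bit 14: prefix='00' -> emit 'e', reset

Answer: efnfeenne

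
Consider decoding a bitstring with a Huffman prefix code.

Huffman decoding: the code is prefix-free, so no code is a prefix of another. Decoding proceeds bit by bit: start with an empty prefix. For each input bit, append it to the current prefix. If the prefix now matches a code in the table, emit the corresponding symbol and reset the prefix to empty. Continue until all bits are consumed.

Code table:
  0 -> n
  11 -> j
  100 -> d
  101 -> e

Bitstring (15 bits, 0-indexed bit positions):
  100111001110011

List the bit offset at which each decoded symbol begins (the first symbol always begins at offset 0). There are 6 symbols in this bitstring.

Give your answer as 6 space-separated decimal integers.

Bit 0: prefix='1' (no match yet)
Bit 1: prefix='10' (no match yet)
Bit 2: prefix='100' -> emit 'd', reset
Bit 3: prefix='1' (no match yet)
Bit 4: prefix='11' -> emit 'j', reset
Bit 5: prefix='1' (no match yet)
Bit 6: prefix='10' (no match yet)
Bit 7: prefix='100' -> emit 'd', reset
Bit 8: prefix='1' (no match yet)
Bit 9: prefix='11' -> emit 'j', reset
Bit 10: prefix='1' (no match yet)
Bit 11: prefix='10' (no match yet)
Bit 12: prefix='100' -> emit 'd', reset
Bit 13: prefix='1' (no match yet)
Bit 14: prefix='11' -> emit 'j', reset

Answer: 0 3 5 8 10 13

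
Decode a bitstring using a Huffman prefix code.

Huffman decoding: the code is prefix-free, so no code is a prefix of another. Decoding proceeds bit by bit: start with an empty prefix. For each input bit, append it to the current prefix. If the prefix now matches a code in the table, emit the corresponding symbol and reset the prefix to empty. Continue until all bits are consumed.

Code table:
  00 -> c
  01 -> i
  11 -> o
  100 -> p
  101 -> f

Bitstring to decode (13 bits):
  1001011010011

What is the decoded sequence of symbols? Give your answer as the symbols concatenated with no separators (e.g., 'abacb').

Bit 0: prefix='1' (no match yet)
Bit 1: prefix='10' (no match yet)
Bit 2: prefix='100' -> emit 'p', reset
Bit 3: prefix='1' (no match yet)
Bit 4: prefix='10' (no match yet)
Bit 5: prefix='101' -> emit 'f', reset
Bit 6: prefix='1' (no match yet)
Bit 7: prefix='10' (no match yet)
Bit 8: prefix='101' -> emit 'f', reset
Bit 9: prefix='0' (no match yet)
Bit 10: prefix='00' -> emit 'c', reset
Bit 11: prefix='1' (no match yet)
Bit 12: prefix='11' -> emit 'o', reset

Answer: pffco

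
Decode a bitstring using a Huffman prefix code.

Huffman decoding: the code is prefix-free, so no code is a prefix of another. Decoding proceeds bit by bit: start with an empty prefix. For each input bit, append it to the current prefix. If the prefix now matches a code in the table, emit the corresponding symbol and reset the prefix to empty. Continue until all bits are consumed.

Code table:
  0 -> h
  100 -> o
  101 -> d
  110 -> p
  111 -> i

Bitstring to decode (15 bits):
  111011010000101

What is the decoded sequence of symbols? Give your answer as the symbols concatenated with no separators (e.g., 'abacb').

Bit 0: prefix='1' (no match yet)
Bit 1: prefix='11' (no match yet)
Bit 2: prefix='111' -> emit 'i', reset
Bit 3: prefix='0' -> emit 'h', reset
Bit 4: prefix='1' (no match yet)
Bit 5: prefix='11' (no match yet)
Bit 6: prefix='110' -> emit 'p', reset
Bit 7: prefix='1' (no match yet)
Bit 8: prefix='10' (no match yet)
Bit 9: prefix='100' -> emit 'o', reset
Bit 10: prefix='0' -> emit 'h', reset
Bit 11: prefix='0' -> emit 'h', reset
Bit 12: prefix='1' (no match yet)
Bit 13: prefix='10' (no match yet)
Bit 14: prefix='101' -> emit 'd', reset

Answer: ihpohhd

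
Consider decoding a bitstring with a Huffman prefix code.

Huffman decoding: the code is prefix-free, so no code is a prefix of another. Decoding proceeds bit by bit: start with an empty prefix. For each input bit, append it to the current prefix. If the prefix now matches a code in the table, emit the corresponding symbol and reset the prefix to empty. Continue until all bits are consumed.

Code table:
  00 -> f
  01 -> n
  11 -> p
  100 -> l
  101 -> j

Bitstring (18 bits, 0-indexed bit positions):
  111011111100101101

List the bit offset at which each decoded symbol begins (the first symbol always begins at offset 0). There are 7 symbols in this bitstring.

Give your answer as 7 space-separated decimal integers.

Answer: 0 2 5 7 9 12 15

Derivation:
Bit 0: prefix='1' (no match yet)
Bit 1: prefix='11' -> emit 'p', reset
Bit 2: prefix='1' (no match yet)
Bit 3: prefix='10' (no match yet)
Bit 4: prefix='101' -> emit 'j', reset
Bit 5: prefix='1' (no match yet)
Bit 6: prefix='11' -> emit 'p', reset
Bit 7: prefix='1' (no match yet)
Bit 8: prefix='11' -> emit 'p', reset
Bit 9: prefix='1' (no match yet)
Bit 10: prefix='10' (no match yet)
Bit 11: prefix='100' -> emit 'l', reset
Bit 12: prefix='1' (no match yet)
Bit 13: prefix='10' (no match yet)
Bit 14: prefix='101' -> emit 'j', reset
Bit 15: prefix='1' (no match yet)
Bit 16: prefix='10' (no match yet)
Bit 17: prefix='101' -> emit 'j', reset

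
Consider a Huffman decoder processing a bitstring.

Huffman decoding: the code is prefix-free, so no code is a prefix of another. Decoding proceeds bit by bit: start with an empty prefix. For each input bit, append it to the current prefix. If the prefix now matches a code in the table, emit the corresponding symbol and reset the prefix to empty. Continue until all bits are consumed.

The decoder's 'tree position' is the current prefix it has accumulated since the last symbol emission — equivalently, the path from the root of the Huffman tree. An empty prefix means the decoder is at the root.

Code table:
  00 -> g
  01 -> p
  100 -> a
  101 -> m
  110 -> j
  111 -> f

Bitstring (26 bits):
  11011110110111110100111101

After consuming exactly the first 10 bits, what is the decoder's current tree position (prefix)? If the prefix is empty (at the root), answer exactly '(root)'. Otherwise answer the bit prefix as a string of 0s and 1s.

Answer: 1

Derivation:
Bit 0: prefix='1' (no match yet)
Bit 1: prefix='11' (no match yet)
Bit 2: prefix='110' -> emit 'j', reset
Bit 3: prefix='1' (no match yet)
Bit 4: prefix='11' (no match yet)
Bit 5: prefix='111' -> emit 'f', reset
Bit 6: prefix='1' (no match yet)
Bit 7: prefix='10' (no match yet)
Bit 8: prefix='101' -> emit 'm', reset
Bit 9: prefix='1' (no match yet)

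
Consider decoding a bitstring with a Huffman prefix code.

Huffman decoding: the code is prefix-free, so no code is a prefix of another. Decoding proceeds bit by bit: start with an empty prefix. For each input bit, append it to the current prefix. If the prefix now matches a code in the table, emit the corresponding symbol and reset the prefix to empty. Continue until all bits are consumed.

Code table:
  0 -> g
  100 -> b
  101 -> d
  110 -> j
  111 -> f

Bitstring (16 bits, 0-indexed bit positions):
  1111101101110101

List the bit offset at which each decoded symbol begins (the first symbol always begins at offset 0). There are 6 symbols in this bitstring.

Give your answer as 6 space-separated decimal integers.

Bit 0: prefix='1' (no match yet)
Bit 1: prefix='11' (no match yet)
Bit 2: prefix='111' -> emit 'f', reset
Bit 3: prefix='1' (no match yet)
Bit 4: prefix='11' (no match yet)
Bit 5: prefix='110' -> emit 'j', reset
Bit 6: prefix='1' (no match yet)
Bit 7: prefix='11' (no match yet)
Bit 8: prefix='110' -> emit 'j', reset
Bit 9: prefix='1' (no match yet)
Bit 10: prefix='11' (no match yet)
Bit 11: prefix='111' -> emit 'f', reset
Bit 12: prefix='0' -> emit 'g', reset
Bit 13: prefix='1' (no match yet)
Bit 14: prefix='10' (no match yet)
Bit 15: prefix='101' -> emit 'd', reset

Answer: 0 3 6 9 12 13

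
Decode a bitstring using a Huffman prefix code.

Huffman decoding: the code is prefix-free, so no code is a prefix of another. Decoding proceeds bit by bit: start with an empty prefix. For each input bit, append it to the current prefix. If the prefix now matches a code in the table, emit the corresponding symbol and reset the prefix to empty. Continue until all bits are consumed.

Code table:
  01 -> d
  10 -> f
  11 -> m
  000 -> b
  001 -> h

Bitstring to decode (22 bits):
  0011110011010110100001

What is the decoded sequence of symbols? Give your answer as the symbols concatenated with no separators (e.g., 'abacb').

Answer: hmfdffmdbd

Derivation:
Bit 0: prefix='0' (no match yet)
Bit 1: prefix='00' (no match yet)
Bit 2: prefix='001' -> emit 'h', reset
Bit 3: prefix='1' (no match yet)
Bit 4: prefix='11' -> emit 'm', reset
Bit 5: prefix='1' (no match yet)
Bit 6: prefix='10' -> emit 'f', reset
Bit 7: prefix='0' (no match yet)
Bit 8: prefix='01' -> emit 'd', reset
Bit 9: prefix='1' (no match yet)
Bit 10: prefix='10' -> emit 'f', reset
Bit 11: prefix='1' (no match yet)
Bit 12: prefix='10' -> emit 'f', reset
Bit 13: prefix='1' (no match yet)
Bit 14: prefix='11' -> emit 'm', reset
Bit 15: prefix='0' (no match yet)
Bit 16: prefix='01' -> emit 'd', reset
Bit 17: prefix='0' (no match yet)
Bit 18: prefix='00' (no match yet)
Bit 19: prefix='000' -> emit 'b', reset
Bit 20: prefix='0' (no match yet)
Bit 21: prefix='01' -> emit 'd', reset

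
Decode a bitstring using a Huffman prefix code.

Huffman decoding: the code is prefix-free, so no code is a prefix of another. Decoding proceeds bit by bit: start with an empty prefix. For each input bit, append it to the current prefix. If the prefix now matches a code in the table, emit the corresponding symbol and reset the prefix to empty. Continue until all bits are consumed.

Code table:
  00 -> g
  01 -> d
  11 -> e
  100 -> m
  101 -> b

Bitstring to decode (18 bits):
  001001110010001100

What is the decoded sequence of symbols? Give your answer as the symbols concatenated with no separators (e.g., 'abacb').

Bit 0: prefix='0' (no match yet)
Bit 1: prefix='00' -> emit 'g', reset
Bit 2: prefix='1' (no match yet)
Bit 3: prefix='10' (no match yet)
Bit 4: prefix='100' -> emit 'm', reset
Bit 5: prefix='1' (no match yet)
Bit 6: prefix='11' -> emit 'e', reset
Bit 7: prefix='1' (no match yet)
Bit 8: prefix='10' (no match yet)
Bit 9: prefix='100' -> emit 'm', reset
Bit 10: prefix='1' (no match yet)
Bit 11: prefix='10' (no match yet)
Bit 12: prefix='100' -> emit 'm', reset
Bit 13: prefix='0' (no match yet)
Bit 14: prefix='01' -> emit 'd', reset
Bit 15: prefix='1' (no match yet)
Bit 16: prefix='10' (no match yet)
Bit 17: prefix='100' -> emit 'm', reset

Answer: gmemmdm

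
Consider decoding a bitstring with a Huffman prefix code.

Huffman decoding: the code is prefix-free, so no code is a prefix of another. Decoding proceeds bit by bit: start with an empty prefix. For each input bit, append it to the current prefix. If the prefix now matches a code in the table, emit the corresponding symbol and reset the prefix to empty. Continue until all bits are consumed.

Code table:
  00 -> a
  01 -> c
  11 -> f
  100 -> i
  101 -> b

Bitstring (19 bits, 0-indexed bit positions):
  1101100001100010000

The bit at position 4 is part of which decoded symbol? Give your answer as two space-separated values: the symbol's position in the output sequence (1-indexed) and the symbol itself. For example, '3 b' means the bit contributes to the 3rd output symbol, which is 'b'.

Answer: 3 i

Derivation:
Bit 0: prefix='1' (no match yet)
Bit 1: prefix='11' -> emit 'f', reset
Bit 2: prefix='0' (no match yet)
Bit 3: prefix='01' -> emit 'c', reset
Bit 4: prefix='1' (no match yet)
Bit 5: prefix='10' (no match yet)
Bit 6: prefix='100' -> emit 'i', reset
Bit 7: prefix='0' (no match yet)
Bit 8: prefix='00' -> emit 'a', reset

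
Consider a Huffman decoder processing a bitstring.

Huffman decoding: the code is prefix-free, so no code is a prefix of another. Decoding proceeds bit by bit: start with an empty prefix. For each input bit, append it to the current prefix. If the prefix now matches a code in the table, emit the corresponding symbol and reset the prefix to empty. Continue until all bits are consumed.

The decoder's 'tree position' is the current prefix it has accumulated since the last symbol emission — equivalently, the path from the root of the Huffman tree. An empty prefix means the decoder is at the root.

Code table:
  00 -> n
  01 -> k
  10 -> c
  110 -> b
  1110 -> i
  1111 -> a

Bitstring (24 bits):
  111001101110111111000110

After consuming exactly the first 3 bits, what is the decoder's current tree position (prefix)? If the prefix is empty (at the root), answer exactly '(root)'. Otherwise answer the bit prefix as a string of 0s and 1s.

Bit 0: prefix='1' (no match yet)
Bit 1: prefix='11' (no match yet)
Bit 2: prefix='111' (no match yet)

Answer: 111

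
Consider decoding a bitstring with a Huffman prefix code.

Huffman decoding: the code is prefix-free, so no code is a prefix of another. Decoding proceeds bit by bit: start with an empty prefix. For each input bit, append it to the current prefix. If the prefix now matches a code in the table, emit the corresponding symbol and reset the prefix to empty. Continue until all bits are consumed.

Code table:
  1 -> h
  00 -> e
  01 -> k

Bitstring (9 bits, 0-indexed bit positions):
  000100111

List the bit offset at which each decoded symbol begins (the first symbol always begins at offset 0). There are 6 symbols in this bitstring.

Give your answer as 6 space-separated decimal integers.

Answer: 0 2 4 6 7 8

Derivation:
Bit 0: prefix='0' (no match yet)
Bit 1: prefix='00' -> emit 'e', reset
Bit 2: prefix='0' (no match yet)
Bit 3: prefix='01' -> emit 'k', reset
Bit 4: prefix='0' (no match yet)
Bit 5: prefix='00' -> emit 'e', reset
Bit 6: prefix='1' -> emit 'h', reset
Bit 7: prefix='1' -> emit 'h', reset
Bit 8: prefix='1' -> emit 'h', reset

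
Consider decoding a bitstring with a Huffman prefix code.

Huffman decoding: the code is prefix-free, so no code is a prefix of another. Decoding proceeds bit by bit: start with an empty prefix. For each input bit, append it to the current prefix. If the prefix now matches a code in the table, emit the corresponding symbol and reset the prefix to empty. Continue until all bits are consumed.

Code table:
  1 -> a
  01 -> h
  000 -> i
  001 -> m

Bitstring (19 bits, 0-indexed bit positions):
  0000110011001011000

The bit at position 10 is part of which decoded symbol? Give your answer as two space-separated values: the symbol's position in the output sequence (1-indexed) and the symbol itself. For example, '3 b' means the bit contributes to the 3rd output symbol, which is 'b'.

Answer: 6 m

Derivation:
Bit 0: prefix='0' (no match yet)
Bit 1: prefix='00' (no match yet)
Bit 2: prefix='000' -> emit 'i', reset
Bit 3: prefix='0' (no match yet)
Bit 4: prefix='01' -> emit 'h', reset
Bit 5: prefix='1' -> emit 'a', reset
Bit 6: prefix='0' (no match yet)
Bit 7: prefix='00' (no match yet)
Bit 8: prefix='001' -> emit 'm', reset
Bit 9: prefix='1' -> emit 'a', reset
Bit 10: prefix='0' (no match yet)
Bit 11: prefix='00' (no match yet)
Bit 12: prefix='001' -> emit 'm', reset
Bit 13: prefix='0' (no match yet)
Bit 14: prefix='01' -> emit 'h', reset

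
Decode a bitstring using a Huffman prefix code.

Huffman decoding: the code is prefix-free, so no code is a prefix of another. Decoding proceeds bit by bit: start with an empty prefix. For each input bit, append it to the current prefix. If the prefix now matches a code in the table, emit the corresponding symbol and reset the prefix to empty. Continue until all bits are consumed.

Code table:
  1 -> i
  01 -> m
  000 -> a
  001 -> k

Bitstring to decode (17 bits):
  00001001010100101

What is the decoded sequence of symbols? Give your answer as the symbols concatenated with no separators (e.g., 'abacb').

Answer: amkmmkm

Derivation:
Bit 0: prefix='0' (no match yet)
Bit 1: prefix='00' (no match yet)
Bit 2: prefix='000' -> emit 'a', reset
Bit 3: prefix='0' (no match yet)
Bit 4: prefix='01' -> emit 'm', reset
Bit 5: prefix='0' (no match yet)
Bit 6: prefix='00' (no match yet)
Bit 7: prefix='001' -> emit 'k', reset
Bit 8: prefix='0' (no match yet)
Bit 9: prefix='01' -> emit 'm', reset
Bit 10: prefix='0' (no match yet)
Bit 11: prefix='01' -> emit 'm', reset
Bit 12: prefix='0' (no match yet)
Bit 13: prefix='00' (no match yet)
Bit 14: prefix='001' -> emit 'k', reset
Bit 15: prefix='0' (no match yet)
Bit 16: prefix='01' -> emit 'm', reset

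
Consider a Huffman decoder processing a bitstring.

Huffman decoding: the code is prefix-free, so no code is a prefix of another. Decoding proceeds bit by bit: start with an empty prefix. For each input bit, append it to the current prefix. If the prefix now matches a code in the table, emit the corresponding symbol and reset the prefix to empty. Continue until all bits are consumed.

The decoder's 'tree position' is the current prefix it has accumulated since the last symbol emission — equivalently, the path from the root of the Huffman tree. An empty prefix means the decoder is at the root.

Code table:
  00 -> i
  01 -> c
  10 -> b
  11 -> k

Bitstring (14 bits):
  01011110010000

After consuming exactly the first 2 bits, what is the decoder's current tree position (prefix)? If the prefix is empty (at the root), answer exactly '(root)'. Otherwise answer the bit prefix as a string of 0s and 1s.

Answer: (root)

Derivation:
Bit 0: prefix='0' (no match yet)
Bit 1: prefix='01' -> emit 'c', reset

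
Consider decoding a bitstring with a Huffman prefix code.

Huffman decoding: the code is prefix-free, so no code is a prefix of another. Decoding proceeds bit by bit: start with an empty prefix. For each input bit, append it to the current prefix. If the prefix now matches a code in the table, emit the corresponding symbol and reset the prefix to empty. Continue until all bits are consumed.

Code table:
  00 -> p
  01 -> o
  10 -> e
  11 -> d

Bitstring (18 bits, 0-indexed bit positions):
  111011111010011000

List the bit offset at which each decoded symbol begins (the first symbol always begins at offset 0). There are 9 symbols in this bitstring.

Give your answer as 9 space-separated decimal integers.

Answer: 0 2 4 6 8 10 12 14 16

Derivation:
Bit 0: prefix='1' (no match yet)
Bit 1: prefix='11' -> emit 'd', reset
Bit 2: prefix='1' (no match yet)
Bit 3: prefix='10' -> emit 'e', reset
Bit 4: prefix='1' (no match yet)
Bit 5: prefix='11' -> emit 'd', reset
Bit 6: prefix='1' (no match yet)
Bit 7: prefix='11' -> emit 'd', reset
Bit 8: prefix='1' (no match yet)
Bit 9: prefix='10' -> emit 'e', reset
Bit 10: prefix='1' (no match yet)
Bit 11: prefix='10' -> emit 'e', reset
Bit 12: prefix='0' (no match yet)
Bit 13: prefix='01' -> emit 'o', reset
Bit 14: prefix='1' (no match yet)
Bit 15: prefix='10' -> emit 'e', reset
Bit 16: prefix='0' (no match yet)
Bit 17: prefix='00' -> emit 'p', reset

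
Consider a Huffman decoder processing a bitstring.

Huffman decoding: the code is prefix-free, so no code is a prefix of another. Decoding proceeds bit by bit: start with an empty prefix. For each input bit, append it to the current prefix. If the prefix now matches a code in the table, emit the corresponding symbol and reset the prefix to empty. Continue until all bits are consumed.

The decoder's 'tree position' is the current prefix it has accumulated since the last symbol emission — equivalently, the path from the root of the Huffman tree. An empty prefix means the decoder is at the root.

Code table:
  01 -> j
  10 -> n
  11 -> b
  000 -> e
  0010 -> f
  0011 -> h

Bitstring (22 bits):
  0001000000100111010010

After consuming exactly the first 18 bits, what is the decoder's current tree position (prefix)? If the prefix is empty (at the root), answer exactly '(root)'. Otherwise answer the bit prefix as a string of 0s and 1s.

Answer: (root)

Derivation:
Bit 0: prefix='0' (no match yet)
Bit 1: prefix='00' (no match yet)
Bit 2: prefix='000' -> emit 'e', reset
Bit 3: prefix='1' (no match yet)
Bit 4: prefix='10' -> emit 'n', reset
Bit 5: prefix='0' (no match yet)
Bit 6: prefix='00' (no match yet)
Bit 7: prefix='000' -> emit 'e', reset
Bit 8: prefix='0' (no match yet)
Bit 9: prefix='00' (no match yet)
Bit 10: prefix='001' (no match yet)
Bit 11: prefix='0010' -> emit 'f', reset
Bit 12: prefix='0' (no match yet)
Bit 13: prefix='01' -> emit 'j', reset
Bit 14: prefix='1' (no match yet)
Bit 15: prefix='11' -> emit 'b', reset
Bit 16: prefix='0' (no match yet)
Bit 17: prefix='01' -> emit 'j', reset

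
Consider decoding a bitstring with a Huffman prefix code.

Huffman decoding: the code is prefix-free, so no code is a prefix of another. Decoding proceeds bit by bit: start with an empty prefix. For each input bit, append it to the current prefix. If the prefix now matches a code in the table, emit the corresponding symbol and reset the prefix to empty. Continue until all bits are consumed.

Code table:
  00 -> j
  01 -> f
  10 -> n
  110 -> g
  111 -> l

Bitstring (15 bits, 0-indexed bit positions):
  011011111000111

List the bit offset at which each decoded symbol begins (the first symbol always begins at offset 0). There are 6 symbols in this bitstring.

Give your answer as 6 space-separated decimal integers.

Bit 0: prefix='0' (no match yet)
Bit 1: prefix='01' -> emit 'f', reset
Bit 2: prefix='1' (no match yet)
Bit 3: prefix='10' -> emit 'n', reset
Bit 4: prefix='1' (no match yet)
Bit 5: prefix='11' (no match yet)
Bit 6: prefix='111' -> emit 'l', reset
Bit 7: prefix='1' (no match yet)
Bit 8: prefix='11' (no match yet)
Bit 9: prefix='110' -> emit 'g', reset
Bit 10: prefix='0' (no match yet)
Bit 11: prefix='00' -> emit 'j', reset
Bit 12: prefix='1' (no match yet)
Bit 13: prefix='11' (no match yet)
Bit 14: prefix='111' -> emit 'l', reset

Answer: 0 2 4 7 10 12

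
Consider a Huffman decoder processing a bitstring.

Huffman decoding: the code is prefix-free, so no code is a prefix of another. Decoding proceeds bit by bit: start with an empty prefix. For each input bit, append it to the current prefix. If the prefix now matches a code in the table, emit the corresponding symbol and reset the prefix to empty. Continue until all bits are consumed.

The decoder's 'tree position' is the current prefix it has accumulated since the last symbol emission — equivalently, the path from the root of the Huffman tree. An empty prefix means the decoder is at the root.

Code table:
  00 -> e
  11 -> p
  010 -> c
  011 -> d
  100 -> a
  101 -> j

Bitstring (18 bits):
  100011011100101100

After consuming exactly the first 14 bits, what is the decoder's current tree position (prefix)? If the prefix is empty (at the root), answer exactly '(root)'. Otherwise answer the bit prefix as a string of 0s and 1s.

Bit 0: prefix='1' (no match yet)
Bit 1: prefix='10' (no match yet)
Bit 2: prefix='100' -> emit 'a', reset
Bit 3: prefix='0' (no match yet)
Bit 4: prefix='01' (no match yet)
Bit 5: prefix='011' -> emit 'd', reset
Bit 6: prefix='0' (no match yet)
Bit 7: prefix='01' (no match yet)
Bit 8: prefix='011' -> emit 'd', reset
Bit 9: prefix='1' (no match yet)
Bit 10: prefix='10' (no match yet)
Bit 11: prefix='100' -> emit 'a', reset
Bit 12: prefix='1' (no match yet)
Bit 13: prefix='10' (no match yet)

Answer: 10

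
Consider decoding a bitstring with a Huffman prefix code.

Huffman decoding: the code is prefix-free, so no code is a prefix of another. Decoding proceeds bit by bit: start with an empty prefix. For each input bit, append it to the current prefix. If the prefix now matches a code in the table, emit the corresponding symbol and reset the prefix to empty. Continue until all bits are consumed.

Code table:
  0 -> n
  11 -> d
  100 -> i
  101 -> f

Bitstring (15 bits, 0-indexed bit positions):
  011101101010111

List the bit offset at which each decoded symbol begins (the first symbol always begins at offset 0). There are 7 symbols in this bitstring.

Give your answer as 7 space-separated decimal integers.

Bit 0: prefix='0' -> emit 'n', reset
Bit 1: prefix='1' (no match yet)
Bit 2: prefix='11' -> emit 'd', reset
Bit 3: prefix='1' (no match yet)
Bit 4: prefix='10' (no match yet)
Bit 5: prefix='101' -> emit 'f', reset
Bit 6: prefix='1' (no match yet)
Bit 7: prefix='10' (no match yet)
Bit 8: prefix='101' -> emit 'f', reset
Bit 9: prefix='0' -> emit 'n', reset
Bit 10: prefix='1' (no match yet)
Bit 11: prefix='10' (no match yet)
Bit 12: prefix='101' -> emit 'f', reset
Bit 13: prefix='1' (no match yet)
Bit 14: prefix='11' -> emit 'd', reset

Answer: 0 1 3 6 9 10 13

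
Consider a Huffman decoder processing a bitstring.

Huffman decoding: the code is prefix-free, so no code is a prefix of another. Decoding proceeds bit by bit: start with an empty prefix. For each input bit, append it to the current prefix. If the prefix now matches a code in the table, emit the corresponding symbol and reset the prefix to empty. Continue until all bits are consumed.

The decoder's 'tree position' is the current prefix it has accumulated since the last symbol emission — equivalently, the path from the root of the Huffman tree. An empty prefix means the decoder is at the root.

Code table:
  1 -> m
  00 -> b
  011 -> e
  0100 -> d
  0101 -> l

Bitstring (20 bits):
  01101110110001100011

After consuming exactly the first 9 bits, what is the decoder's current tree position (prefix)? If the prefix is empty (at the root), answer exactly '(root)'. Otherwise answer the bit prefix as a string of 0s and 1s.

Answer: 01

Derivation:
Bit 0: prefix='0' (no match yet)
Bit 1: prefix='01' (no match yet)
Bit 2: prefix='011' -> emit 'e', reset
Bit 3: prefix='0' (no match yet)
Bit 4: prefix='01' (no match yet)
Bit 5: prefix='011' -> emit 'e', reset
Bit 6: prefix='1' -> emit 'm', reset
Bit 7: prefix='0' (no match yet)
Bit 8: prefix='01' (no match yet)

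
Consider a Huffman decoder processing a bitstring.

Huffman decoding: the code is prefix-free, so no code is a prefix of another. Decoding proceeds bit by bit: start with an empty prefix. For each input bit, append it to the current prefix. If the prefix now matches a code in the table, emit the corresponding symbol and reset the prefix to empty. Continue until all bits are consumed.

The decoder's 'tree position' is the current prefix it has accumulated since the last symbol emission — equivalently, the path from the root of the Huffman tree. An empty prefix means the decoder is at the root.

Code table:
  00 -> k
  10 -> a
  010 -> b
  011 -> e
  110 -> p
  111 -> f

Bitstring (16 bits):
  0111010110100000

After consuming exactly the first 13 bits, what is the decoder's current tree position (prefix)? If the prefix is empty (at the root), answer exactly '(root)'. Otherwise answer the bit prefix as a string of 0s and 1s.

Bit 0: prefix='0' (no match yet)
Bit 1: prefix='01' (no match yet)
Bit 2: prefix='011' -> emit 'e', reset
Bit 3: prefix='1' (no match yet)
Bit 4: prefix='10' -> emit 'a', reset
Bit 5: prefix='1' (no match yet)
Bit 6: prefix='10' -> emit 'a', reset
Bit 7: prefix='1' (no match yet)
Bit 8: prefix='11' (no match yet)
Bit 9: prefix='110' -> emit 'p', reset
Bit 10: prefix='1' (no match yet)
Bit 11: prefix='10' -> emit 'a', reset
Bit 12: prefix='0' (no match yet)

Answer: 0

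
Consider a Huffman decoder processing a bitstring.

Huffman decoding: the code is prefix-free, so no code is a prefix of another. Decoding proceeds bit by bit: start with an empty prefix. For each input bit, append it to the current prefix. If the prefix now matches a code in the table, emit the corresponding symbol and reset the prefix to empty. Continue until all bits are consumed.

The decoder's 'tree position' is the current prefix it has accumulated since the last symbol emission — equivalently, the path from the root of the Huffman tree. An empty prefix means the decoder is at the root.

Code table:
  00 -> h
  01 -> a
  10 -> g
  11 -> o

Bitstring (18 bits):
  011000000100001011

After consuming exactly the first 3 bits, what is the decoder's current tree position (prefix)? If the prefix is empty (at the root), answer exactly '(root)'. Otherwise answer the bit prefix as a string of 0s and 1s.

Answer: 1

Derivation:
Bit 0: prefix='0' (no match yet)
Bit 1: prefix='01' -> emit 'a', reset
Bit 2: prefix='1' (no match yet)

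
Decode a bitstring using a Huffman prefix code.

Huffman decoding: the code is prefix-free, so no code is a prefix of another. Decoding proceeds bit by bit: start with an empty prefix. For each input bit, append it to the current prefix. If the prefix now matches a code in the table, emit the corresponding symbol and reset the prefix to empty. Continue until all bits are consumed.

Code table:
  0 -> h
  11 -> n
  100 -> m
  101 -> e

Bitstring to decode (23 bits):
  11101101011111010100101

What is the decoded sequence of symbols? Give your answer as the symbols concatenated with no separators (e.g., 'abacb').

Bit 0: prefix='1' (no match yet)
Bit 1: prefix='11' -> emit 'n', reset
Bit 2: prefix='1' (no match yet)
Bit 3: prefix='10' (no match yet)
Bit 4: prefix='101' -> emit 'e', reset
Bit 5: prefix='1' (no match yet)
Bit 6: prefix='10' (no match yet)
Bit 7: prefix='101' -> emit 'e', reset
Bit 8: prefix='0' -> emit 'h', reset
Bit 9: prefix='1' (no match yet)
Bit 10: prefix='11' -> emit 'n', reset
Bit 11: prefix='1' (no match yet)
Bit 12: prefix='11' -> emit 'n', reset
Bit 13: prefix='1' (no match yet)
Bit 14: prefix='10' (no match yet)
Bit 15: prefix='101' -> emit 'e', reset
Bit 16: prefix='0' -> emit 'h', reset
Bit 17: prefix='1' (no match yet)
Bit 18: prefix='10' (no match yet)
Bit 19: prefix='100' -> emit 'm', reset
Bit 20: prefix='1' (no match yet)
Bit 21: prefix='10' (no match yet)
Bit 22: prefix='101' -> emit 'e', reset

Answer: neehnnehme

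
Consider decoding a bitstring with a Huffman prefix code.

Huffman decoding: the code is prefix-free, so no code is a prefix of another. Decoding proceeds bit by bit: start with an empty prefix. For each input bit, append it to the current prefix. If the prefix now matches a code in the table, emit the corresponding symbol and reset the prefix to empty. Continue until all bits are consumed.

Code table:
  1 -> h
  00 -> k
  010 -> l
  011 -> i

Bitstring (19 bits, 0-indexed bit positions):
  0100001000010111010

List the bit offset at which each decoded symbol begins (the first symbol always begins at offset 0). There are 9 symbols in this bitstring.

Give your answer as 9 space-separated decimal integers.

Answer: 0 3 5 8 10 13 14 15 16

Derivation:
Bit 0: prefix='0' (no match yet)
Bit 1: prefix='01' (no match yet)
Bit 2: prefix='010' -> emit 'l', reset
Bit 3: prefix='0' (no match yet)
Bit 4: prefix='00' -> emit 'k', reset
Bit 5: prefix='0' (no match yet)
Bit 6: prefix='01' (no match yet)
Bit 7: prefix='010' -> emit 'l', reset
Bit 8: prefix='0' (no match yet)
Bit 9: prefix='00' -> emit 'k', reset
Bit 10: prefix='0' (no match yet)
Bit 11: prefix='01' (no match yet)
Bit 12: prefix='010' -> emit 'l', reset
Bit 13: prefix='1' -> emit 'h', reset
Bit 14: prefix='1' -> emit 'h', reset
Bit 15: prefix='1' -> emit 'h', reset
Bit 16: prefix='0' (no match yet)
Bit 17: prefix='01' (no match yet)
Bit 18: prefix='010' -> emit 'l', reset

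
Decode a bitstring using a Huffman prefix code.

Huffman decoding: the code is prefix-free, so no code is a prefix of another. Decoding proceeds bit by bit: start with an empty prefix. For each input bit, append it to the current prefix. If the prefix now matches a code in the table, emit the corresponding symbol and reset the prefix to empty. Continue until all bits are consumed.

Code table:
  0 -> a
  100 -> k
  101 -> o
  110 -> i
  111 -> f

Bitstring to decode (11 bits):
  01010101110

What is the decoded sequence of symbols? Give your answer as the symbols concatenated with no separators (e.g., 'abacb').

Bit 0: prefix='0' -> emit 'a', reset
Bit 1: prefix='1' (no match yet)
Bit 2: prefix='10' (no match yet)
Bit 3: prefix='101' -> emit 'o', reset
Bit 4: prefix='0' -> emit 'a', reset
Bit 5: prefix='1' (no match yet)
Bit 6: prefix='10' (no match yet)
Bit 7: prefix='101' -> emit 'o', reset
Bit 8: prefix='1' (no match yet)
Bit 9: prefix='11' (no match yet)
Bit 10: prefix='110' -> emit 'i', reset

Answer: aoaoi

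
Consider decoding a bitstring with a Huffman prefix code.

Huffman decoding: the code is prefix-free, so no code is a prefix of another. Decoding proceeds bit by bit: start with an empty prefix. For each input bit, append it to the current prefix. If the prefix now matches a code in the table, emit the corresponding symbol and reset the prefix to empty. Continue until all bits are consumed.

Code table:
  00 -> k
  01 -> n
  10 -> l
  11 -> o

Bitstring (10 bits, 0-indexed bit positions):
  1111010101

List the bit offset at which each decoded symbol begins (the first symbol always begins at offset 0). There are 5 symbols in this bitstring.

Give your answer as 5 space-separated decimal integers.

Answer: 0 2 4 6 8

Derivation:
Bit 0: prefix='1' (no match yet)
Bit 1: prefix='11' -> emit 'o', reset
Bit 2: prefix='1' (no match yet)
Bit 3: prefix='11' -> emit 'o', reset
Bit 4: prefix='0' (no match yet)
Bit 5: prefix='01' -> emit 'n', reset
Bit 6: prefix='0' (no match yet)
Bit 7: prefix='01' -> emit 'n', reset
Bit 8: prefix='0' (no match yet)
Bit 9: prefix='01' -> emit 'n', reset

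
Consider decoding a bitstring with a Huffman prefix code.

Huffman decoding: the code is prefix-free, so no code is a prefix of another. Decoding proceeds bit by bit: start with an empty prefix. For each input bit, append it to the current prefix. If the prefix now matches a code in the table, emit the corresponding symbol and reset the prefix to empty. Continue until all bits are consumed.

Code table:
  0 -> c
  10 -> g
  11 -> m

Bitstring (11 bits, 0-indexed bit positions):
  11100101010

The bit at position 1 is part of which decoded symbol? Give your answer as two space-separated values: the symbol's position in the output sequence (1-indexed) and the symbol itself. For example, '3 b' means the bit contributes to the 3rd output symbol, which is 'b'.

Answer: 1 m

Derivation:
Bit 0: prefix='1' (no match yet)
Bit 1: prefix='11' -> emit 'm', reset
Bit 2: prefix='1' (no match yet)
Bit 3: prefix='10' -> emit 'g', reset
Bit 4: prefix='0' -> emit 'c', reset
Bit 5: prefix='1' (no match yet)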